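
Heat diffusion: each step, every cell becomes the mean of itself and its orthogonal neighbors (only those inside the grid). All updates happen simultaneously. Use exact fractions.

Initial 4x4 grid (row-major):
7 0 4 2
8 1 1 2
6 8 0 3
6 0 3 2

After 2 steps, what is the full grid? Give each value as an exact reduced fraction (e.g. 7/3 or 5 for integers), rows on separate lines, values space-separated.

Answer: 9/2 267/80 541/240 77/36
211/40 167/50 239/100 481/240
39/8 417/100 53/25 113/48
61/12 25/8 67/24 17/9

Derivation:
After step 1:
  5 3 7/4 8/3
  11/2 18/5 8/5 2
  7 3 3 7/4
  4 17/4 5/4 8/3
After step 2:
  9/2 267/80 541/240 77/36
  211/40 167/50 239/100 481/240
  39/8 417/100 53/25 113/48
  61/12 25/8 67/24 17/9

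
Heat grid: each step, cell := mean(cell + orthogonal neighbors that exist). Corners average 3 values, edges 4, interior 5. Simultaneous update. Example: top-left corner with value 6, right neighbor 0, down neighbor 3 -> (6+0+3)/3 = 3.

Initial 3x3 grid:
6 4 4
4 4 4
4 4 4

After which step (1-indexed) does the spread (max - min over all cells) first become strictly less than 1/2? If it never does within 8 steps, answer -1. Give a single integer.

Answer: 3

Derivation:
Step 1: max=14/3, min=4, spread=2/3
Step 2: max=41/9, min=4, spread=5/9
Step 3: max=473/108, min=4, spread=41/108
  -> spread < 1/2 first at step 3
Step 4: max=28051/6480, min=731/180, spread=347/1296
Step 5: max=1662137/388800, min=7357/1800, spread=2921/15552
Step 6: max=99140539/23328000, min=889483/216000, spread=24611/186624
Step 7: max=5917442033/1399680000, min=20096741/4860000, spread=207329/2239488
Step 8: max=353953152451/83980800000, min=1075601599/259200000, spread=1746635/26873856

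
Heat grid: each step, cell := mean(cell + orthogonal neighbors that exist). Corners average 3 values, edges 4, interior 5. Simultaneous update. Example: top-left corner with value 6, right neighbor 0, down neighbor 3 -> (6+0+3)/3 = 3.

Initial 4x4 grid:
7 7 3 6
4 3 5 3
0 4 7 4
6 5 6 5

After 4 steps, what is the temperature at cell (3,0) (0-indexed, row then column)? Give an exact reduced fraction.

Step 1: cell (3,0) = 11/3
Step 2: cell (3,0) = 149/36
Step 3: cell (3,0) = 2227/540
Step 4: cell (3,0) = 17431/4050
Full grid after step 4:
  99377/21600 340829/72000 334181/72000 10043/2160
  53549/12000 89869/20000 140407/30000 332621/72000
  455777/108000 202999/45000 56239/12000 348421/72000
  17431/4050 487187/108000 175693/36000 106909/21600

Answer: 17431/4050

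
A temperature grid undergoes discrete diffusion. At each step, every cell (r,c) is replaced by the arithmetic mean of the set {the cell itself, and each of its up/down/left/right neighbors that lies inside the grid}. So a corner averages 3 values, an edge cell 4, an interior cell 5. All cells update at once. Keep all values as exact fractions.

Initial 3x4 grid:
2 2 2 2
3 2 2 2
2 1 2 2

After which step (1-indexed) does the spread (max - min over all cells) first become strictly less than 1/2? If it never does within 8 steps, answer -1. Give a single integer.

Answer: 2

Derivation:
Step 1: max=7/3, min=7/4, spread=7/12
Step 2: max=79/36, min=15/8, spread=23/72
  -> spread < 1/2 first at step 2
Step 3: max=925/432, min=457/240, spread=32/135
Step 4: max=10879/5184, min=4177/2160, spread=4271/25920
Step 5: max=3222913/1555200, min=126007/64800, spread=39749/311040
Step 6: max=191699147/93312000, min=3797959/1944000, spread=1879423/18662400
Step 7: max=11430643393/5598720000, min=114444883/58320000, spread=3551477/44789760
Step 8: max=682753525187/335923200000, min=13783181869/6998400000, spread=846431819/13436928000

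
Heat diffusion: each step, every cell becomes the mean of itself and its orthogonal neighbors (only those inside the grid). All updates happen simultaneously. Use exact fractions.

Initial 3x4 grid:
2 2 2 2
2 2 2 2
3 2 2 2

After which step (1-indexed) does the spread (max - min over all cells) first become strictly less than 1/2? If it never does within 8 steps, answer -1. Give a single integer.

Answer: 1

Derivation:
Step 1: max=7/3, min=2, spread=1/3
  -> spread < 1/2 first at step 1
Step 2: max=41/18, min=2, spread=5/18
Step 3: max=473/216, min=2, spread=41/216
Step 4: max=56057/25920, min=2, spread=4217/25920
Step 5: max=3319549/1555200, min=14479/7200, spread=38417/311040
Step 6: max=197824211/93312000, min=290597/144000, spread=1903471/18662400
Step 7: max=11798429089/5598720000, min=8755759/4320000, spread=18038617/223948800
Step 8: max=705114582851/335923200000, min=790526759/388800000, spread=883978523/13436928000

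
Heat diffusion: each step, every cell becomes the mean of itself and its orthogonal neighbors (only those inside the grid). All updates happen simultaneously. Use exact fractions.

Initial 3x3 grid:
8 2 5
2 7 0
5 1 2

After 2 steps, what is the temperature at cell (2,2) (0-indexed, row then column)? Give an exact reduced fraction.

Step 1: cell (2,2) = 1
Step 2: cell (2,2) = 11/4
Full grid after step 2:
  5 427/120 34/9
  437/120 413/100 277/120
  143/36 589/240 11/4

Answer: 11/4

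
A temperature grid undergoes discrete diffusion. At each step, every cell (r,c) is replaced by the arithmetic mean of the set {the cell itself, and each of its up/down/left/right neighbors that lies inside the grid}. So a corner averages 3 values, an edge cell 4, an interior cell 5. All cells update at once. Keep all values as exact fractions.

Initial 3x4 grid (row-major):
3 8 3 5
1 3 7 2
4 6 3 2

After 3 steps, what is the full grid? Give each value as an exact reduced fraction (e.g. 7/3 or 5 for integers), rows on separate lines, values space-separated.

After step 1:
  4 17/4 23/4 10/3
  11/4 5 18/5 4
  11/3 4 9/2 7/3
After step 2:
  11/3 19/4 127/30 157/36
  185/48 98/25 457/100 199/60
  125/36 103/24 433/120 65/18
After step 3:
  589/144 1657/400 16123/3600 536/135
  53687/14400 25663/6000 11789/3000 14273/3600
  1673/432 13763/3600 14473/3600 3793/1080

Answer: 589/144 1657/400 16123/3600 536/135
53687/14400 25663/6000 11789/3000 14273/3600
1673/432 13763/3600 14473/3600 3793/1080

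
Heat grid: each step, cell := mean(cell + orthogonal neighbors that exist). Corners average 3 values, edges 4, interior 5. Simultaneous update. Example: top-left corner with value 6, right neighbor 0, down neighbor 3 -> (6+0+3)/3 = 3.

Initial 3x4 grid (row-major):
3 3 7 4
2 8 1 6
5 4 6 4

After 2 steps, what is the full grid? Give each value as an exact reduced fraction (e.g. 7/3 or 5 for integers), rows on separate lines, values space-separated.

Answer: 149/36 229/60 76/15 79/18
433/120 247/50 409/100 407/80
167/36 503/120 613/120 77/18

Derivation:
After step 1:
  8/3 21/4 15/4 17/3
  9/2 18/5 28/5 15/4
  11/3 23/4 15/4 16/3
After step 2:
  149/36 229/60 76/15 79/18
  433/120 247/50 409/100 407/80
  167/36 503/120 613/120 77/18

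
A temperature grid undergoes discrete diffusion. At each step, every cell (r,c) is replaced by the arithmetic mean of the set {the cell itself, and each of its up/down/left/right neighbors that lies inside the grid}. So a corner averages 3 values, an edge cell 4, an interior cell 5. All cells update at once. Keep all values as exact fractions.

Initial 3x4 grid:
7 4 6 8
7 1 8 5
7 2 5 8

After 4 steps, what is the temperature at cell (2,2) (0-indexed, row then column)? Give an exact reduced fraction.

Step 1: cell (2,2) = 23/4
Step 2: cell (2,2) = 41/8
Step 3: cell (2,2) = 3307/600
Step 4: cell (2,2) = 32533/6000
Full grid after step 4:
  37411/7200 10791/2000 306047/54000 787603/129600
  2217421/432000 926699/180000 2032573/360000 5119307/864000
  321449/64800 17327/3375 32533/6000 28189/4800

Answer: 32533/6000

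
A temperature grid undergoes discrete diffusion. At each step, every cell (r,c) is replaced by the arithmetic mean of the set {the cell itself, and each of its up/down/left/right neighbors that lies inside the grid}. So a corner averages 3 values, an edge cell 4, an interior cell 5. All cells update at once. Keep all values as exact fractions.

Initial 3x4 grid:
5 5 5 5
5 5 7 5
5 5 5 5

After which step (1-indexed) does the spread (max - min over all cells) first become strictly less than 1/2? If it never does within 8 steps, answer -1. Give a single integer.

Step 1: max=11/2, min=5, spread=1/2
Step 2: max=273/50, min=5, spread=23/50
  -> spread < 1/2 first at step 2
Step 3: max=12811/2400, min=1013/200, spread=131/480
Step 4: max=114551/21600, min=18391/3600, spread=841/4320
Step 5: max=45742051/8640000, min=3693373/720000, spread=56863/345600
Step 6: max=410334341/77760000, min=33389543/6480000, spread=386393/3110400
Step 7: max=163913723131/31104000000, min=13380358813/2592000000, spread=26795339/248832000
Step 8: max=9815015714129/1866240000000, min=804686149667/155520000000, spread=254051069/2985984000

Answer: 2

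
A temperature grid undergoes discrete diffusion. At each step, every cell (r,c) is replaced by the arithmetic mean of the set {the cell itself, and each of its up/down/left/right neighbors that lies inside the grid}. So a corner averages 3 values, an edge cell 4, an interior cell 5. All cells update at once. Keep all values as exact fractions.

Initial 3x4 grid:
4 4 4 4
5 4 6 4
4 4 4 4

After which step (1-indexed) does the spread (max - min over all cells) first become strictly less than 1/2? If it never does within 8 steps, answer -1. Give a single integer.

Step 1: max=23/5, min=4, spread=3/5
Step 2: max=9/2, min=151/36, spread=11/36
  -> spread < 1/2 first at step 2
Step 3: max=5243/1200, min=12253/2880, spread=1651/14400
Step 4: max=10421/2400, min=110783/25920, spread=8819/129600
Step 5: max=46643/10800, min=8887361/2073600, spread=13619/414720
Step 6: max=37275209/8640000, min=80131831/18662400, spread=9565511/466560000
Step 7: max=5363228779/1244160000, min=32074783049/7464960000, spread=836717/59719680
Step 8: max=48246730589/11197440000, min=288853193359/67184640000, spread=25087607/2687385600

Answer: 2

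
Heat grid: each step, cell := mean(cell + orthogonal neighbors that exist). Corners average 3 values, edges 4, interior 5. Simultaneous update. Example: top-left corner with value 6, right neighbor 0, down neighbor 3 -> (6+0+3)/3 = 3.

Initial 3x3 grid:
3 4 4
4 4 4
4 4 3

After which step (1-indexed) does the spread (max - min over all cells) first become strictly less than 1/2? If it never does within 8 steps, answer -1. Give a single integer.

Answer: 1

Derivation:
Step 1: max=4, min=11/3, spread=1/3
  -> spread < 1/2 first at step 1
Step 2: max=185/48, min=67/18, spread=19/144
Step 3: max=277/72, min=10951/2880, spread=43/960
Step 4: max=661097/172800, min=49313/12960, spread=10771/518400
Step 5: max=990917/259200, min=39550759/10368000, spread=85921/10368000
Step 6: max=2376236873/622080000, min=178043297/46656000, spread=6978739/1866240000
Step 7: max=14848744993/3888000000, min=142484399431/37324800000, spread=317762509/186624000000
Step 8: max=8551571894057/2239488000000, min=890606937071/233280000000, spread=8726490877/11197440000000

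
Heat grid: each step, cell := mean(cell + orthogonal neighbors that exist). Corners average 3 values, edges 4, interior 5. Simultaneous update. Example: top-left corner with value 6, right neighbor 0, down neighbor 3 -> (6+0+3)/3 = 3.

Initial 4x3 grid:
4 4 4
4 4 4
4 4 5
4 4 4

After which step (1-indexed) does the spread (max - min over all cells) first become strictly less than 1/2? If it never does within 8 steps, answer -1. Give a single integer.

Step 1: max=13/3, min=4, spread=1/3
  -> spread < 1/2 first at step 1
Step 2: max=511/120, min=4, spread=31/120
Step 3: max=4531/1080, min=4, spread=211/1080
Step 4: max=448897/108000, min=7247/1800, spread=14077/108000
Step 5: max=4028407/972000, min=435683/108000, spread=5363/48600
Step 6: max=120380809/29160000, min=242869/60000, spread=93859/1166400
Step 7: max=7208674481/1749600000, min=394136467/97200000, spread=4568723/69984000
Step 8: max=431684435629/104976000000, min=11845618889/2916000000, spread=8387449/167961600

Answer: 1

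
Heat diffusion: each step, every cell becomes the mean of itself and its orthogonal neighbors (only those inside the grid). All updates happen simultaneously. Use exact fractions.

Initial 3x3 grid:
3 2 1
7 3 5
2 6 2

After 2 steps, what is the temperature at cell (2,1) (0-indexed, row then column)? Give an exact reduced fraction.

Step 1: cell (2,1) = 13/4
Step 2: cell (2,1) = 1031/240
Full grid after step 2:
  10/3 811/240 23/9
  347/80 83/25 287/80
  4 1031/240 31/9

Answer: 1031/240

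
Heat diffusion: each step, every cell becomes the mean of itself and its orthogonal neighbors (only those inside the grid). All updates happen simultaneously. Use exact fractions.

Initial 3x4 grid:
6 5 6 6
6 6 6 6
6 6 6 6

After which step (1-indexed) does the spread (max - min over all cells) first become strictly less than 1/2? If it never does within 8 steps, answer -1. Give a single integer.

Step 1: max=6, min=17/3, spread=1/3
  -> spread < 1/2 first at step 1
Step 2: max=6, min=689/120, spread=31/120
Step 3: max=6, min=6269/1080, spread=211/1080
Step 4: max=10753/1800, min=631103/108000, spread=14077/108000
Step 5: max=644317/108000, min=5691593/972000, spread=5363/48600
Step 6: max=357131/60000, min=171219191/29160000, spread=93859/1166400
Step 7: max=577863533/97200000, min=10287325519/1749600000, spread=4568723/69984000
Step 8: max=17314381111/2916000000, min=618075564371/104976000000, spread=8387449/167961600

Answer: 1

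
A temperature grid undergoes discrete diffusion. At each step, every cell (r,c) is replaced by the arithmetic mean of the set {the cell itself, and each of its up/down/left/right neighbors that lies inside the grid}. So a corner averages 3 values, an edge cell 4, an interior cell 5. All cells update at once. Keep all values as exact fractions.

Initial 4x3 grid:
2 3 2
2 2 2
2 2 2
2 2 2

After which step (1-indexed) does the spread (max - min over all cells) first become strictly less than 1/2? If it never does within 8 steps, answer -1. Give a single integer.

Answer: 1

Derivation:
Step 1: max=7/3, min=2, spread=1/3
  -> spread < 1/2 first at step 1
Step 2: max=547/240, min=2, spread=67/240
Step 3: max=4757/2160, min=2, spread=437/2160
Step 4: max=1885531/864000, min=2009/1000, spread=29951/172800
Step 5: max=16767821/7776000, min=6829/3375, spread=206761/1555200
Step 6: max=6676995571/3110400000, min=10965671/5400000, spread=14430763/124416000
Step 7: max=398355741689/186624000000, min=881652727/432000000, spread=139854109/1492992000
Step 8: max=23817351890251/11197440000000, min=79611228977/38880000000, spread=7114543559/89579520000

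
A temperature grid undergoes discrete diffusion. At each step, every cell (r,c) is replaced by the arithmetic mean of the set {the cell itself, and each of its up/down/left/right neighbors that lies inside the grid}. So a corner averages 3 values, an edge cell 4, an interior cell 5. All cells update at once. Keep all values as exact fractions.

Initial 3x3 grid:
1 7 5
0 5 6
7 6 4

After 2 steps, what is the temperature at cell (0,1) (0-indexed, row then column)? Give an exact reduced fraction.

Step 1: cell (0,1) = 9/2
Step 2: cell (0,1) = 539/120
Full grid after step 2:
  125/36 539/120 31/6
  301/80 461/100 317/60
  157/36 599/120 95/18

Answer: 539/120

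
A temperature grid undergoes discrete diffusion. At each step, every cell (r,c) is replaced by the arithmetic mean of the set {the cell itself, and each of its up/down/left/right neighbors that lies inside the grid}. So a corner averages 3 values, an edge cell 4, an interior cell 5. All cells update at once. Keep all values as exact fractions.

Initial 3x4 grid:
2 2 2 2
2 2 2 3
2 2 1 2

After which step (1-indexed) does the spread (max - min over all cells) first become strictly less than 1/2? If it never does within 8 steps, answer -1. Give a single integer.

Answer: 2

Derivation:
Step 1: max=7/3, min=7/4, spread=7/12
Step 2: max=79/36, min=15/8, spread=23/72
  -> spread < 1/2 first at step 2
Step 3: max=925/432, min=457/240, spread=32/135
Step 4: max=10879/5184, min=4177/2160, spread=4271/25920
Step 5: max=3222913/1555200, min=126007/64800, spread=39749/311040
Step 6: max=191699147/93312000, min=3797959/1944000, spread=1879423/18662400
Step 7: max=11430643393/5598720000, min=114444883/58320000, spread=3551477/44789760
Step 8: max=682753525187/335923200000, min=13783181869/6998400000, spread=846431819/13436928000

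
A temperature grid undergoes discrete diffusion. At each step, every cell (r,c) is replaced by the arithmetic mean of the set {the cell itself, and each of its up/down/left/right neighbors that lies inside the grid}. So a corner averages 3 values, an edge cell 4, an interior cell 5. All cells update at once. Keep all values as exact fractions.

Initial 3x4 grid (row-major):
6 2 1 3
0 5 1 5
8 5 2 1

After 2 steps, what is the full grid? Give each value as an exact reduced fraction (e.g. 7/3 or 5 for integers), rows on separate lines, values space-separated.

Answer: 131/36 631/240 221/80 29/12
287/80 373/100 119/50 329/120
169/36 851/240 763/240 89/36

Derivation:
After step 1:
  8/3 7/2 7/4 3
  19/4 13/5 14/5 5/2
  13/3 5 9/4 8/3
After step 2:
  131/36 631/240 221/80 29/12
  287/80 373/100 119/50 329/120
  169/36 851/240 763/240 89/36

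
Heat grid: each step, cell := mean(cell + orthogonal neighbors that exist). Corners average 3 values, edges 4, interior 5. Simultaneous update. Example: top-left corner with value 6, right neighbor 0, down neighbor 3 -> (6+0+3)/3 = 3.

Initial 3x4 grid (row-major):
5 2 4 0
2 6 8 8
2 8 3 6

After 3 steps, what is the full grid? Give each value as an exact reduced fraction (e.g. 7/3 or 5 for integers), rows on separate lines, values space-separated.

Answer: 1397/360 403/96 431/96 1117/240
3977/960 921/200 6059/1200 7427/1440
3169/720 235/48 391/72 5999/1080

Derivation:
After step 1:
  3 17/4 7/2 4
  15/4 26/5 29/5 11/2
  4 19/4 25/4 17/3
After step 2:
  11/3 319/80 351/80 13/3
  319/80 19/4 21/4 629/120
  25/6 101/20 337/60 209/36
After step 3:
  1397/360 403/96 431/96 1117/240
  3977/960 921/200 6059/1200 7427/1440
  3169/720 235/48 391/72 5999/1080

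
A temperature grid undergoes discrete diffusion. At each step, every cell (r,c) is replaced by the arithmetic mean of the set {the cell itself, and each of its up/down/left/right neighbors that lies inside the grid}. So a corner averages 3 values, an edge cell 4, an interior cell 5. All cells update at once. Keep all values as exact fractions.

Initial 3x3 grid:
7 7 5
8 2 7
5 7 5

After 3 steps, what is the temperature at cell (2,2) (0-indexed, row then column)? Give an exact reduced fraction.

Step 1: cell (2,2) = 19/3
Step 2: cell (2,2) = 95/18
Step 3: cell (2,2) = 6181/1080
Full grid after step 3:
  13487/2160 82949/14400 3173/540
  14029/2400 35863/6000 78899/14400
  12997/2160 26633/4800 6181/1080

Answer: 6181/1080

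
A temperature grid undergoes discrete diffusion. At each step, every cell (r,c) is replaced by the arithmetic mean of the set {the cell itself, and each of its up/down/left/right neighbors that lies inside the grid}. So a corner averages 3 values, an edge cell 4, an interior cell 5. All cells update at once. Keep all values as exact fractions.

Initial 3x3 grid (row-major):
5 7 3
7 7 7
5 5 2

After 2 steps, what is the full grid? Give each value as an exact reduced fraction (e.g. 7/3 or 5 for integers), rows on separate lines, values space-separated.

Answer: 107/18 241/40 191/36
123/20 138/25 1301/240
197/36 1301/240 85/18

Derivation:
After step 1:
  19/3 11/2 17/3
  6 33/5 19/4
  17/3 19/4 14/3
After step 2:
  107/18 241/40 191/36
  123/20 138/25 1301/240
  197/36 1301/240 85/18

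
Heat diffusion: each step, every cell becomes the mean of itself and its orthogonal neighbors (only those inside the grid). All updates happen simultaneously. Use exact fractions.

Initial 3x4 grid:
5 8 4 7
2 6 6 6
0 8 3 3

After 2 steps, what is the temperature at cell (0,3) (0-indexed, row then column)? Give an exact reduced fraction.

Step 1: cell (0,3) = 17/3
Step 2: cell (0,3) = 209/36
Full grid after step 2:
  14/3 23/4 17/3 209/36
  211/48 97/20 111/20 121/24
  65/18 223/48 73/16 29/6

Answer: 209/36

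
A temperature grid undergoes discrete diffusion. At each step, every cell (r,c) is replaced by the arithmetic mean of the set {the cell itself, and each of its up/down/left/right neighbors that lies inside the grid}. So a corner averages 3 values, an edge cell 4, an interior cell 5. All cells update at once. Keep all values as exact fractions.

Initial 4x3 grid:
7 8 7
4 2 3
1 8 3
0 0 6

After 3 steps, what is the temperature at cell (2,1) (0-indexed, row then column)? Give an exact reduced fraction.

Step 1: cell (2,1) = 14/5
Step 2: cell (2,1) = 391/100
Step 3: cell (2,1) = 4991/1500
Full grid after step 3:
  2251/432 9257/1800 769/144
  29663/7200 14047/3000 3607/800
  23873/7200 4991/1500 9791/2400
  5213/2160 22523/7200 2371/720

Answer: 4991/1500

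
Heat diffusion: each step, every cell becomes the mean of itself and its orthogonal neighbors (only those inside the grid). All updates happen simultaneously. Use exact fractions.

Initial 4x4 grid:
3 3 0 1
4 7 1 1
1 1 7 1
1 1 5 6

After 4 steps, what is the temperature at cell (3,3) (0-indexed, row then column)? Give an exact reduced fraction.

Answer: 36851/10800

Derivation:
Step 1: cell (3,3) = 4
Step 2: cell (3,3) = 25/6
Step 3: cell (3,3) = 253/72
Step 4: cell (3,3) = 36851/10800
Full grid after step 4:
  24451/8100 292879/108000 253859/108000 126919/64800
  307849/108000 130541/45000 456193/180000 527503/216000
  19387/7200 166327/60000 92491/30000 212957/72000
  52817/21600 40993/14400 227437/72000 36851/10800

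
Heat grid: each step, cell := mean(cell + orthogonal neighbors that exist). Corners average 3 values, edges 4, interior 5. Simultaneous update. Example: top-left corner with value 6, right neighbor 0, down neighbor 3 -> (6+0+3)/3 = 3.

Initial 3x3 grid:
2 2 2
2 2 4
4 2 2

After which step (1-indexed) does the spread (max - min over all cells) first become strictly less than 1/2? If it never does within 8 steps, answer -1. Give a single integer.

Step 1: max=8/3, min=2, spread=2/3
Step 2: max=307/120, min=13/6, spread=47/120
  -> spread < 1/2 first at step 2
Step 3: max=1381/540, min=91/40, spread=61/216
Step 4: max=81437/32400, min=50033/21600, spread=511/2592
Step 5: max=4847089/1944000, min=3051851/1296000, spread=4309/31104
Step 6: max=288263633/116640000, min=61538099/25920000, spread=36295/373248
Step 7: max=17205843901/6998400000, min=11152049059/4665600000, spread=305773/4478976
Step 8: max=1027905511397/419904000000, min=671853929473/279936000000, spread=2575951/53747712

Answer: 2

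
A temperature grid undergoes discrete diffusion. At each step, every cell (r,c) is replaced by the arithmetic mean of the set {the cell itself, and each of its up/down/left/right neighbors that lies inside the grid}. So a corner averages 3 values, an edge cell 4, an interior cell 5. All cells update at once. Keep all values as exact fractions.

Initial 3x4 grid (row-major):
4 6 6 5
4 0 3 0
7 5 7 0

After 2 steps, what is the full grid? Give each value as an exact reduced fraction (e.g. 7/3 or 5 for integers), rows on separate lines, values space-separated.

After step 1:
  14/3 4 5 11/3
  15/4 18/5 16/5 2
  16/3 19/4 15/4 7/3
After step 2:
  149/36 259/60 119/30 32/9
  347/80 193/50 351/100 14/5
  83/18 523/120 421/120 97/36

Answer: 149/36 259/60 119/30 32/9
347/80 193/50 351/100 14/5
83/18 523/120 421/120 97/36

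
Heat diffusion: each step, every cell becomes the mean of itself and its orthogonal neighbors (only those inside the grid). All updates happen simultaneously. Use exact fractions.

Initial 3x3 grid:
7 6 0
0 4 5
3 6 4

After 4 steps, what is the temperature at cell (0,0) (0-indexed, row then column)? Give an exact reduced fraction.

Answer: 506269/129600

Derivation:
Step 1: cell (0,0) = 13/3
Step 2: cell (0,0) = 145/36
Step 3: cell (0,0) = 8567/2160
Step 4: cell (0,0) = 506269/129600
Full grid after step 4:
  506269/129600 380147/96000 255847/64800
  1682599/432000 156989/40000 3453823/864000
  55541/14400 380147/96000 28783/7200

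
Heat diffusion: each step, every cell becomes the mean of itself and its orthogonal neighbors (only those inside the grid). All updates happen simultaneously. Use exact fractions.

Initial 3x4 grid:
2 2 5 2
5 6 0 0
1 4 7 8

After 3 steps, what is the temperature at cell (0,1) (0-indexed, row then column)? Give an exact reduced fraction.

Answer: 53/16

Derivation:
Step 1: cell (0,1) = 15/4
Step 2: cell (0,1) = 31/10
Step 3: cell (0,1) = 53/16
Full grid after step 3:
  131/40 53/16 1057/360 3133/1080
  5131/1440 4189/1200 857/240 4717/1440
  7979/2160 1151/288 1901/480 2857/720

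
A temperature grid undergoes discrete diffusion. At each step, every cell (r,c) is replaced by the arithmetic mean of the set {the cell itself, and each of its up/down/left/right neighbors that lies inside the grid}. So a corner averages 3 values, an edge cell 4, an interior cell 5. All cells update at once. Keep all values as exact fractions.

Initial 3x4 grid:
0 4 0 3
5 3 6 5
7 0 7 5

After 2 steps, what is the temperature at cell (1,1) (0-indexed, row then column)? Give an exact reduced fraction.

Answer: 351/100

Derivation:
Step 1: cell (1,1) = 18/5
Step 2: cell (1,1) = 351/100
Full grid after step 2:
  17/6 29/10 89/30 32/9
  287/80 351/100 203/50 1037/240
  4 327/80 1117/240 179/36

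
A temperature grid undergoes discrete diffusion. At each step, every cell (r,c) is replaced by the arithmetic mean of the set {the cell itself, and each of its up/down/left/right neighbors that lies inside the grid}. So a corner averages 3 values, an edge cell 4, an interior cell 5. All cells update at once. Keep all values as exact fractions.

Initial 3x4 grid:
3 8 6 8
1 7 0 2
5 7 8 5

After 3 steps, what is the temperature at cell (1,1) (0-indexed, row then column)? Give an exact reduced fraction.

Step 1: cell (1,1) = 23/5
Step 2: cell (1,1) = 519/100
Step 3: cell (1,1) = 29171/6000
Full grid after step 3:
  557/120 253/50 17941/3600 10721/2160
  8603/1800 29171/6000 3787/750 67699/14400
  10391/2160 37307/7200 11869/2400 1751/360

Answer: 29171/6000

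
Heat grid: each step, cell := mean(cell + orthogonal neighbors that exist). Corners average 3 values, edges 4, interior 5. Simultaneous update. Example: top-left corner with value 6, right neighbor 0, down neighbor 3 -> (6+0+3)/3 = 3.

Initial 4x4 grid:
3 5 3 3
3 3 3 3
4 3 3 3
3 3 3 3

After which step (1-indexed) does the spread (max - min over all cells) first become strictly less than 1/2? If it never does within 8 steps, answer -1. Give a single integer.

Step 1: max=11/3, min=3, spread=2/3
Step 2: max=211/60, min=3, spread=31/60
Step 3: max=3737/1080, min=3, spread=497/1080
  -> spread < 1/2 first at step 3
Step 4: max=110003/32400, min=679/225, spread=12227/32400
Step 5: max=3269933/972000, min=41053/13500, spread=314117/972000
Step 6: max=97112081/29160000, min=1652231/540000, spread=7891607/29160000
Step 7: max=2893070237/874800000, min=7482169/2430000, spread=199489397/874800000
Step 8: max=86246370053/26244000000, min=4512152587/1458000000, spread=5027623487/26244000000

Answer: 3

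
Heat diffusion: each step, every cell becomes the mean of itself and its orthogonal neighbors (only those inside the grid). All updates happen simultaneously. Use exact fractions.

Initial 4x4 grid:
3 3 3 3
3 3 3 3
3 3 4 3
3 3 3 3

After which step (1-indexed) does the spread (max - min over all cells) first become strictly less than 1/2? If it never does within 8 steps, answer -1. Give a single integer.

Answer: 1

Derivation:
Step 1: max=13/4, min=3, spread=1/4
  -> spread < 1/2 first at step 1
Step 2: max=161/50, min=3, spread=11/50
Step 3: max=7567/2400, min=3, spread=367/2400
Step 4: max=33971/10800, min=1813/600, spread=1337/10800
Step 5: max=1013669/324000, min=54469/18000, spread=33227/324000
Step 6: max=30374327/9720000, min=328049/108000, spread=849917/9720000
Step 7: max=908514347/291600000, min=4928533/1620000, spread=21378407/291600000
Step 8: max=27210462371/8748000000, min=1481688343/486000000, spread=540072197/8748000000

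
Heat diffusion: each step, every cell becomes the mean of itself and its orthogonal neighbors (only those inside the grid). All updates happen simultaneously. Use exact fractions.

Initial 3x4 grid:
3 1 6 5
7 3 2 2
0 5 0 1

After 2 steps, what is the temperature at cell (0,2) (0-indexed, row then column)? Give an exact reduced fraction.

Step 1: cell (0,2) = 7/2
Step 2: cell (0,2) = 821/240
Full grid after step 2:
  61/18 841/240 821/240 31/9
  871/240 147/50 71/25 313/120
  37/12 29/10 19/10 11/6

Answer: 821/240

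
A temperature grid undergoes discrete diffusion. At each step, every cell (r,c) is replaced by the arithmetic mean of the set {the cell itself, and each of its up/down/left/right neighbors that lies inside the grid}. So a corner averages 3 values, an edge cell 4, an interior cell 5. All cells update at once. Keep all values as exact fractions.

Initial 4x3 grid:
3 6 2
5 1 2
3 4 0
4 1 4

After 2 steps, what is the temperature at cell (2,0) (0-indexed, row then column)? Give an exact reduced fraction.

Answer: 43/15

Derivation:
Step 1: cell (2,0) = 4
Step 2: cell (2,0) = 43/15
Full grid after step 2:
  32/9 73/20 91/36
  229/60 253/100 641/240
  43/15 303/100 433/240
  119/36 563/240 89/36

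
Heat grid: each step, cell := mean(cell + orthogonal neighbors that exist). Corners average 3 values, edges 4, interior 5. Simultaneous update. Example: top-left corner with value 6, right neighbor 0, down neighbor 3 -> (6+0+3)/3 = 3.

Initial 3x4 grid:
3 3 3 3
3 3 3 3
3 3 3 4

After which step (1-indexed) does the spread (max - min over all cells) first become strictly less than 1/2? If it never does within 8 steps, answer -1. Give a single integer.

Step 1: max=10/3, min=3, spread=1/3
  -> spread < 1/2 first at step 1
Step 2: max=59/18, min=3, spread=5/18
Step 3: max=689/216, min=3, spread=41/216
Step 4: max=81977/25920, min=3, spread=4217/25920
Step 5: max=4874749/1555200, min=21679/7200, spread=38417/311040
Step 6: max=291136211/93312000, min=434597/144000, spread=1903471/18662400
Step 7: max=17397149089/5598720000, min=13075759/4320000, spread=18038617/223948800
Step 8: max=1041037782851/335923200000, min=1179326759/388800000, spread=883978523/13436928000

Answer: 1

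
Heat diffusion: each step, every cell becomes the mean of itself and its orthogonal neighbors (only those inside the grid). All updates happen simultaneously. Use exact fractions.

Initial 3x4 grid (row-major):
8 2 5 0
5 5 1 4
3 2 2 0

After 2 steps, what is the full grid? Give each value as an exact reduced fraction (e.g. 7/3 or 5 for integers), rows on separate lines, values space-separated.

After step 1:
  5 5 2 3
  21/4 3 17/5 5/4
  10/3 3 5/4 2
After step 2:
  61/12 15/4 67/20 25/12
  199/48 393/100 109/50 193/80
  139/36 127/48 193/80 3/2

Answer: 61/12 15/4 67/20 25/12
199/48 393/100 109/50 193/80
139/36 127/48 193/80 3/2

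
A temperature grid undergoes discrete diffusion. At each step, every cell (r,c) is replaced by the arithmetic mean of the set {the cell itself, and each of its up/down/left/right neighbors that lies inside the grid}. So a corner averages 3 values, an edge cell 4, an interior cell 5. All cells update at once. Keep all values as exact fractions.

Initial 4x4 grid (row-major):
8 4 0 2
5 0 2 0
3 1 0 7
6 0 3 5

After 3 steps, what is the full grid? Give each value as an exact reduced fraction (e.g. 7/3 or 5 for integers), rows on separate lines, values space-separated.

After step 1:
  17/3 3 2 2/3
  4 12/5 2/5 11/4
  15/4 4/5 13/5 3
  3 5/2 2 5
After step 2:
  38/9 49/15 91/60 65/36
  949/240 53/25 203/100 409/240
  231/80 241/100 44/25 267/80
  37/12 83/40 121/40 10/3
After step 3:
  8239/2160 10013/3600 7757/3600 3619/2160
  23731/7200 16537/6000 10957/6000 15979/7200
  2467/800 4501/2000 201/80 2027/800
  1931/720 1589/600 1529/600 2327/720

Answer: 8239/2160 10013/3600 7757/3600 3619/2160
23731/7200 16537/6000 10957/6000 15979/7200
2467/800 4501/2000 201/80 2027/800
1931/720 1589/600 1529/600 2327/720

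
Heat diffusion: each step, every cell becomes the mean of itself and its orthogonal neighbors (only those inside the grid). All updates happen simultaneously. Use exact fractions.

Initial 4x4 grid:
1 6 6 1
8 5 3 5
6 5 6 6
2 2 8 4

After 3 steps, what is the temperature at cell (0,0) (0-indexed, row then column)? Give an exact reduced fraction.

Answer: 3533/720

Derivation:
Step 1: cell (0,0) = 5
Step 2: cell (0,0) = 29/6
Step 3: cell (0,0) = 3533/720
Full grid after step 3:
  3533/720 2831/600 533/120 307/72
  11719/2400 1971/400 4739/1000 1099/240
  34373/7200 14443/3000 10121/2000 6059/1200
  4759/1080 34013/7200 4021/800 3787/720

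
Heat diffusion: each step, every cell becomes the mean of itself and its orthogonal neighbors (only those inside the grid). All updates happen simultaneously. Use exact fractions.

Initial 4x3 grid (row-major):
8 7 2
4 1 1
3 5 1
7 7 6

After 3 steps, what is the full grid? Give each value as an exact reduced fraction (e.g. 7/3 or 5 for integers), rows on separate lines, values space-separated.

Answer: 10121/2160 1135/288 1859/540
6271/1440 4697/1200 557/180
1363/288 2423/600 539/144
2701/540 14057/2880 9259/2160

Derivation:
After step 1:
  19/3 9/2 10/3
  4 18/5 5/4
  19/4 17/5 13/4
  17/3 25/4 14/3
After step 2:
  89/18 533/120 109/36
  1121/240 67/20 343/120
  1069/240 17/4 377/120
  50/9 1199/240 85/18
After step 3:
  10121/2160 1135/288 1859/540
  6271/1440 4697/1200 557/180
  1363/288 2423/600 539/144
  2701/540 14057/2880 9259/2160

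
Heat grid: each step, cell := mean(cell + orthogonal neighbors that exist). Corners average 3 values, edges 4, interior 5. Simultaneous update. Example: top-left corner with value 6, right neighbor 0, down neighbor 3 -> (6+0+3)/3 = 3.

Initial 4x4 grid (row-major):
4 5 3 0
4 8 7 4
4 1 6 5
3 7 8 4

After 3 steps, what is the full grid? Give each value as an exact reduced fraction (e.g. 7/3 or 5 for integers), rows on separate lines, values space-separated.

Answer: 1963/432 33533/7200 6049/1440 4213/1080
1054/225 28121/6000 2843/600 1241/288
1981/450 3743/750 30397/6000 36217/7200
622/135 4397/900 4889/900 11539/2160

Derivation:
After step 1:
  13/3 5 15/4 7/3
  5 5 28/5 4
  3 26/5 27/5 19/4
  14/3 19/4 25/4 17/3
After step 2:
  43/9 217/48 1001/240 121/36
  13/3 129/25 19/4 1001/240
  67/15 467/100 136/25 1189/240
  149/36 313/60 331/60 50/9
After step 3:
  1963/432 33533/7200 6049/1440 4213/1080
  1054/225 28121/6000 2843/600 1241/288
  1981/450 3743/750 30397/6000 36217/7200
  622/135 4397/900 4889/900 11539/2160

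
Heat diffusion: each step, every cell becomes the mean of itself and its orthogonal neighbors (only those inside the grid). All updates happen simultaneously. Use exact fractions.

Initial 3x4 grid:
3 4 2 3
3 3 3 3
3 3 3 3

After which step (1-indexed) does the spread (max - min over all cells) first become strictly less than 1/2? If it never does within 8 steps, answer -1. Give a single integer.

Answer: 2

Derivation:
Step 1: max=10/3, min=8/3, spread=2/3
Step 2: max=47/15, min=43/15, spread=4/15
  -> spread < 1/2 first at step 2
Step 3: max=422/135, min=388/135, spread=34/135
Step 4: max=33241/10800, min=31559/10800, spread=841/5400
Step 5: max=37247/12150, min=35653/12150, spread=797/6075
Step 6: max=23714393/7776000, min=22941607/7776000, spread=386393/3888000
Step 7: max=212764223/69984000, min=207139777/69984000, spread=2812223/34992000
Step 8: max=16983077629/5598720000, min=16609242371/5598720000, spread=186917629/2799360000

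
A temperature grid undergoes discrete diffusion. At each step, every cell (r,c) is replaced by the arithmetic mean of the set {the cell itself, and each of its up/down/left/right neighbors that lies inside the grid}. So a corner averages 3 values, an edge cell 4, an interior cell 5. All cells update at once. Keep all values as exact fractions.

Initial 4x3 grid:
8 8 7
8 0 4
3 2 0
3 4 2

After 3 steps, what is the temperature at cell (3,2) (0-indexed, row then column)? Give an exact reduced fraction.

Step 1: cell (3,2) = 2
Step 2: cell (3,2) = 9/4
Step 3: cell (3,2) = 823/360
Full grid after step 3:
  703/120 76039/14400 5377/1080
  3763/800 26591/6000 26717/7200
  27197/7200 17951/6000 6749/2400
  3349/1080 39859/14400 823/360

Answer: 823/360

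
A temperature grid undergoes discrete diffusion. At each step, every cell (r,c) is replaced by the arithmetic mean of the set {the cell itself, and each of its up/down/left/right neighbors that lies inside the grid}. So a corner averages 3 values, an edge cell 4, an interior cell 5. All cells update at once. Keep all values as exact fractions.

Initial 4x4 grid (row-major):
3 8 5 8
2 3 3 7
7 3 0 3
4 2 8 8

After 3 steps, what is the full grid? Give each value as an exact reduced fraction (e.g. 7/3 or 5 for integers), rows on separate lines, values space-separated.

After step 1:
  13/3 19/4 6 20/3
  15/4 19/5 18/5 21/4
  4 3 17/5 9/2
  13/3 17/4 9/2 19/3
After step 2:
  77/18 1133/240 1261/240 215/36
  953/240 189/50 441/100 1201/240
  181/48 369/100 19/5 1169/240
  151/36 193/48 1109/240 46/9
After step 3:
  4669/1080 32459/7200 36643/7200 5843/1080
  28439/7200 12343/3000 13349/3000 36463/7200
  28127/7200 11437/3000 2567/600 6763/1440
  863/216 29747/7200 6319/1440 5257/1080

Answer: 4669/1080 32459/7200 36643/7200 5843/1080
28439/7200 12343/3000 13349/3000 36463/7200
28127/7200 11437/3000 2567/600 6763/1440
863/216 29747/7200 6319/1440 5257/1080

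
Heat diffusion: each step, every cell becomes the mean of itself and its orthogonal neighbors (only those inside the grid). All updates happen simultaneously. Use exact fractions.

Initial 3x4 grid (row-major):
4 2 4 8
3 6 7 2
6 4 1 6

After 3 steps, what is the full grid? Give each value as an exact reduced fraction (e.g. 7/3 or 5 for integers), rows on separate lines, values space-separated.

After step 1:
  3 4 21/4 14/3
  19/4 22/5 4 23/4
  13/3 17/4 9/2 3
After step 2:
  47/12 333/80 215/48 47/9
  989/240 107/25 239/50 209/48
  40/9 1049/240 63/16 53/12
After step 3:
  61/15 10103/2400 33559/7200 253/54
  60343/14400 26057/6000 26197/6000 67583/14400
  4657/1080 30659/7200 3501/800 305/72

Answer: 61/15 10103/2400 33559/7200 253/54
60343/14400 26057/6000 26197/6000 67583/14400
4657/1080 30659/7200 3501/800 305/72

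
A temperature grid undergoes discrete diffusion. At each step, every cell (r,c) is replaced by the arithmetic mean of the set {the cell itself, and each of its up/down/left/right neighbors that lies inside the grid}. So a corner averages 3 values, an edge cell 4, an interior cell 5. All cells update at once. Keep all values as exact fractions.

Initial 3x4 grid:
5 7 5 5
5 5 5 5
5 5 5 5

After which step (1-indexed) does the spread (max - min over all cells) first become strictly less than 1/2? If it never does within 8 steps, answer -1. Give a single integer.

Answer: 3

Derivation:
Step 1: max=17/3, min=5, spread=2/3
Step 2: max=331/60, min=5, spread=31/60
Step 3: max=2911/540, min=5, spread=211/540
  -> spread < 1/2 first at step 3
Step 4: max=286897/54000, min=4547/900, spread=14077/54000
Step 5: max=2570407/486000, min=273683/54000, spread=5363/24300
Step 6: max=76640809/14580000, min=152869/30000, spread=93859/583200
Step 7: max=4584274481/874800000, min=248336467/48600000, spread=4568723/34992000
Step 8: max=274220435629/52488000000, min=7471618889/1458000000, spread=8387449/83980800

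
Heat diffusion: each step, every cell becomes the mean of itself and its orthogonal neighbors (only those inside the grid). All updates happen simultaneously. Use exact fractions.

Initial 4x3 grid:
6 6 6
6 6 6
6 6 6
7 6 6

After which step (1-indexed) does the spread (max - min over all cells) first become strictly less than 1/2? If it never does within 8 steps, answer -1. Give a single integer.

Step 1: max=19/3, min=6, spread=1/3
  -> spread < 1/2 first at step 1
Step 2: max=113/18, min=6, spread=5/18
Step 3: max=1337/216, min=6, spread=41/216
Step 4: max=159737/25920, min=6, spread=4217/25920
Step 5: max=9540349/1555200, min=43279/7200, spread=38417/311040
Step 6: max=571072211/93312000, min=866597/144000, spread=1903471/18662400
Step 7: max=34193309089/5598720000, min=26035759/4320000, spread=18038617/223948800
Step 8: max=2048807382851/335923200000, min=2345726759/388800000, spread=883978523/13436928000

Answer: 1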